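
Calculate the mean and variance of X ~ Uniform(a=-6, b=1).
E[X] = -2.5000, Var(X) = 4.0833

We have X ~ Uniform(a=-6, b=1).

For a Uniform distribution with a=-6, b=1:

Expected value:
E[X] = -2.5000

Variance:
Var(X) = 4.0833

Standard deviation:
σ = √Var(X) = 2.0207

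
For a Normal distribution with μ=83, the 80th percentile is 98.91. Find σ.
σ = 18.9040

For X ~ Normal(μ, σ), the p-th percentile satisfies x = μ + z_p × σ,
where z_p = Φ⁻¹(p) is the standard normal quantile.

Step 1: z_{0.8} = Φ⁻¹(0.8) = 0.8416

Step 2: Solve for σ:
98.91 = 83 + 0.8416 × σ
σ = (98.91 - 83) / 0.8416
σ = 15.91 / 0.8416
σ = 18.9040

Verification: μ + z × σ = 83 + 0.8416 × 18.9040 = 98.91 ✓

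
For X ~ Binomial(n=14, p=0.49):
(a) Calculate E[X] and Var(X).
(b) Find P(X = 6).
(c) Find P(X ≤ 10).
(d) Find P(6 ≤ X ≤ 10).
(a) E[X] = 6.8600, Var(X) = 3.4986
(b) P(X = 6) = 0.190236
(c) P(X ≤ 10) = 0.975871
(d) P(6 ≤ X ≤ 10) = 0.741248

We have X ~ Binomial(n=14, p=0.49).

(a) Moments:
E[X] = 6.8600
Var(X) = 3.4986
σ = √Var(X) = 1.8705

(b) Point probability using PMF:
P(X = 6) = 0.190236

(c) Cumulative probability using CDF:
P(X ≤ 10) = F(10) = 0.975871

(d) Range probability:
P(6 ≤ X ≤ 10) = P(X ≤ 10) - P(X ≤ 5)
                   = F(10) - F(5)
                   = 0.975871 - 0.234623
                   = 0.741248

This means approximately 74.1% of outcomes fall in the interval [6, 10].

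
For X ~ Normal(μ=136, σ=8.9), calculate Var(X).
79.2100

We have X ~ Normal(μ=136, σ=8.9).

For a Normal distribution with μ=136, σ=8.9:
Var(X) = 79.2100

The variance measures the spread of the distribution around the mean.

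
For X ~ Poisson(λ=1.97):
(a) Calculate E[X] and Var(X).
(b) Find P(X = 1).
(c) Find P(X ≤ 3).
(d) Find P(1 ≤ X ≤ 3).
(a) E[X] = 1.9700, Var(X) = 1.9700
(b) P(X = 1) = 0.274730
(c) P(X ≤ 3) = 0.862496
(d) P(1 ≤ X ≤ 3) = 0.723039

We have X ~ Poisson(λ=1.97).

(a) Moments:
E[X] = 1.9700
Var(X) = 1.9700
σ = √Var(X) = 1.4036

(b) Point probability using PMF:
P(X = 1) = 0.274730

(c) Cumulative probability using CDF:
P(X ≤ 3) = F(3) = 0.862496

(d) Range probability:
P(1 ≤ X ≤ 3) = P(X ≤ 3) - P(X ≤ 0)
                   = F(3) - F(0)
                   = 0.862496 - 0.139457
                   = 0.723039

This means approximately 72.3% of outcomes fall in the interval [1, 3].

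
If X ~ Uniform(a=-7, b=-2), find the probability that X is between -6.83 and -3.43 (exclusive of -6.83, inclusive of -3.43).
0.680000

We have X ~ Uniform(a=-7, b=-2).

To find P(-6.83 < X ≤ -3.43), we use:
P(-6.83 < X ≤ -3.43) = P(X ≤ -3.43) - P(X ≤ -6.83)
                 = F(-3.43) - F(-6.83)
                 = 0.714000 - 0.034000
                 = 0.680000

So there's approximately a 68.0% chance that X falls in this range.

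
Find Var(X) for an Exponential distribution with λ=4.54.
0.0485

We have X ~ Exponential(λ=4.54).

For an Exponential distribution with λ=4.54:
Var(X) = 0.0485

The variance measures the spread of the distribution around the mean.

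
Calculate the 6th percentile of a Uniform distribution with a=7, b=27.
8.2000

We have X ~ Uniform(a=7, b=27).

We want to find x such that P(X ≤ x) = 0.06.

This is the 6th percentile, which means 6% of values fall below this point.

Using the inverse CDF (quantile function):
x = F⁻¹(0.06) = 8.2000

Verification: P(X ≤ 8.2000) = 0.06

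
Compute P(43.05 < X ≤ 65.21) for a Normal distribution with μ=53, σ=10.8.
0.692431

We have X ~ Normal(μ=53, σ=10.8).

To find P(43.05 < X ≤ 65.21), we use:
P(43.05 < X ≤ 65.21) = P(X ≤ 65.21) - P(X ≤ 43.05)
                 = F(65.21) - F(43.05)
                 = 0.870879 - 0.178448
                 = 0.692431

So there's approximately a 69.2% chance that X falls in this range.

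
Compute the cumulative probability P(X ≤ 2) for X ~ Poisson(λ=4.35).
0.191166

We have X ~ Poisson(λ=4.35).

The CDF gives us P(X ≤ k).

Using the CDF:
P(X ≤ 2) = 0.191166

This means there's approximately a 19.1% chance that X is at most 2.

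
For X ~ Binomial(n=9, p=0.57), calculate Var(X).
2.2059

We have X ~ Binomial(n=9, p=0.57).

For a Binomial distribution with n=9, p=0.57:
Var(X) = 2.2059

The variance measures the spread of the distribution around the mean.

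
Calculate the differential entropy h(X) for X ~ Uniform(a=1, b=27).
3.2581 nats

We have X ~ Uniform(a=1, b=27).

The differential entropy measures the uncertainty or information content of the distribution.

For a Uniform distribution with a=1, b=27:
h(X) = 3.2581 nats

(In bits, this would be 4.7004 bits.)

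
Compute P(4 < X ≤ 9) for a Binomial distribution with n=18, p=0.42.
0.754506

We have X ~ Binomial(n=18, p=0.42).

To find P(4 < X ≤ 9), we use:
P(4 < X ≤ 9) = P(X ≤ 9) - P(X ≤ 4)
                 = F(9) - F(4)
                 = 0.823222 - 0.068716
                 = 0.754506

So there's approximately a 75.5% chance that X falls in this range.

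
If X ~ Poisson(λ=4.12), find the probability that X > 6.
0.123549

We have X ~ Poisson(λ=4.12).

P(X > 6) = 1 - P(X ≤ 6)
                = 1 - F(6)
                = 1 - 0.876451
                = 0.123549

So there's approximately a 12.4% chance that X exceeds 6.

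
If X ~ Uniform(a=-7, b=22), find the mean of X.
7.5000

We have X ~ Uniform(a=-7, b=22).

For a Uniform distribution with a=-7, b=22:
E[X] = 7.5000

This is the expected (average) value of X.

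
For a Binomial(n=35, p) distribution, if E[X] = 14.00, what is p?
p = 0.4

For a Binomial(n, p) distribution:
E[X] = n × p

Given n = 35 and E[X] = 14.00:
14.00 = 35 × p
p = 14.00 / 35 = 0.4

Verification: Binomial(35, 0.4) has E[X] = 14.00 ✓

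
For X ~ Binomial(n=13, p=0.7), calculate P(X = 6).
0.044152

We have X ~ Binomial(n=13, p=0.7).

For a Binomial distribution, the PMF gives us the probability of each outcome.

Using the PMF formula:
P(X = 6) = 0.044152

Rounded to 4 decimal places: 0.0442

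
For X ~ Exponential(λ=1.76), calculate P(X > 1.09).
0.146842

We have X ~ Exponential(λ=1.76).

P(X > 1.09) = 1 - P(X ≤ 1.09)
                = 1 - F(1.09)
                = 1 - 0.853158
                = 0.146842

So there's approximately a 14.7% chance that X exceeds 1.09.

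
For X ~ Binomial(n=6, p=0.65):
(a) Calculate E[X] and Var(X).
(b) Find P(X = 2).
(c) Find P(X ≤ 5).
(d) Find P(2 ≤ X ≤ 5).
(a) E[X] = 3.9000, Var(X) = 1.3650
(b) P(X = 2) = 0.095102
(c) P(X ≤ 5) = 0.924581
(d) P(2 ≤ X ≤ 5) = 0.902259

We have X ~ Binomial(n=6, p=0.65).

(a) Moments:
E[X] = 3.9000
Var(X) = 1.3650
σ = √Var(X) = 1.1683

(b) Point probability using PMF:
P(X = 2) = 0.095102

(c) Cumulative probability using CDF:
P(X ≤ 5) = F(5) = 0.924581

(d) Range probability:
P(2 ≤ X ≤ 5) = P(X ≤ 5) - P(X ≤ 1)
                   = F(5) - F(1)
                   = 0.924581 - 0.022322
                   = 0.902259

This means approximately 90.2% of outcomes fall in the interval [2, 5].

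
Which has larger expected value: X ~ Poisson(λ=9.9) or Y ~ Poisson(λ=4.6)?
X has larger mean (9.9000 > 4.6000)

Compute the expected value for each distribution:

X ~ Poisson(λ=9.9):
E[X] = 9.9000

Y ~ Poisson(λ=4.6):
E[Y] = 4.6000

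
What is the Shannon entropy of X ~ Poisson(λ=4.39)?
2.1360 nats

We have X ~ Poisson(λ=4.39).

The Shannon entropy measures the uncertainty or information content of the distribution.

For a Poisson distribution with λ=4.39:
H(X) = 2.1360 nats

(In bits, this would be 3.0816 bits.)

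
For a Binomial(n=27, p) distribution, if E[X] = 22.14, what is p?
p = 0.82

For a Binomial(n, p) distribution:
E[X] = n × p

Given n = 27 and E[X] = 22.14:
22.14 = 27 × p
p = 22.14 / 27 = 0.82

Verification: Binomial(27, 0.82) has E[X] = 22.14 ✓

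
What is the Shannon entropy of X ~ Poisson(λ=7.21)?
2.3941 nats

We have X ~ Poisson(λ=7.21).

The Shannon entropy measures the uncertainty or information content of the distribution.

For a Poisson distribution with λ=7.21:
H(X) = 2.3941 nats

(In bits, this would be 3.4539 bits.)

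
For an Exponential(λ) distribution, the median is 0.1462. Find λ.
λ = 4.7411

For X ~ Exponential(λ), the CDF is F(x) = 1 - e^(-λx).
The median m satisfies F(m) = 0.5:
1 - e^(-λm) = 0.5
e^(-λm) = 0.5
λm = ln(2)
m = ln(2) / λ

Given m = 0.1462:
λ = ln(2) / 0.1462 = 0.693147 / 0.1462 = 4.7411

Verification: ln(2) / 4.7411 = 0.1462 ✓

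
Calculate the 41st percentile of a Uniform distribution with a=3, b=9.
5.4600

We have X ~ Uniform(a=3, b=9).

We want to find x such that P(X ≤ x) = 0.41.

This is the 41st percentile, which means 41% of values fall below this point.

Using the inverse CDF (quantile function):
x = F⁻¹(0.41) = 5.4600

Verification: P(X ≤ 5.4600) = 0.41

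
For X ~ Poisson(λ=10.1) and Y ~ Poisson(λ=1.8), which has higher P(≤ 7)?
Y has higher probability (P(Y ≤ 7) = 0.9994 > P(X ≤ 7) = 0.2113)

Compute P(≤ 7) for each distribution:

X ~ Poisson(λ=10.1):
P(X ≤ 7) = 0.2113

Y ~ Poisson(λ=1.8):
P(Y ≤ 7) = 0.9994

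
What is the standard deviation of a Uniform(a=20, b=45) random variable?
7.2169

We have X ~ Uniform(a=20, b=45).

For a Uniform distribution with a=20, b=45:
σ = √Var(X) = 7.2169

The standard deviation is the square root of the variance.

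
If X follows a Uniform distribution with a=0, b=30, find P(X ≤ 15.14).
0.504667

We have X ~ Uniform(a=0, b=30).

The CDF gives us P(X ≤ k).

Using the CDF:
P(X ≤ 15.14) = 0.504667

This means there's approximately a 50.5% chance that X is at most 15.14.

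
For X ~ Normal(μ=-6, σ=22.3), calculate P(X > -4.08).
0.465694

We have X ~ Normal(μ=-6, σ=22.3).

P(X > -4.08) = 1 - P(X ≤ -4.08)
                = 1 - F(-4.08)
                = 1 - 0.534306
                = 0.465694

So there's approximately a 46.6% chance that X exceeds -4.08.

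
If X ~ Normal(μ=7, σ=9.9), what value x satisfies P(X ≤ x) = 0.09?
-6.2735

We have X ~ Normal(μ=7, σ=9.9).

We want to find x such that P(X ≤ x) = 0.09.

This is the 9th percentile, which means 9% of values fall below this point.

Using the inverse CDF (quantile function):
x = F⁻¹(0.09) = -6.2735

Verification: P(X ≤ -6.2735) = 0.09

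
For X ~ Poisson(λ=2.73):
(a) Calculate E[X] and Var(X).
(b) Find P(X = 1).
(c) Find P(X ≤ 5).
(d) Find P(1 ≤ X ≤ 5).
(a) E[X] = 2.7300, Var(X) = 2.7300
(b) P(X = 1) = 0.178049
(c) P(X ≤ 5) = 0.940827
(d) P(1 ≤ X ≤ 5) = 0.875607

We have X ~ Poisson(λ=2.73).

(a) Moments:
E[X] = 2.7300
Var(X) = 2.7300
σ = √Var(X) = 1.6523

(b) Point probability using PMF:
P(X = 1) = 0.178049

(c) Cumulative probability using CDF:
P(X ≤ 5) = F(5) = 0.940827

(d) Range probability:
P(1 ≤ X ≤ 5) = P(X ≤ 5) - P(X ≤ 0)
                   = F(5) - F(0)
                   = 0.940827 - 0.065219
                   = 0.875607

This means approximately 87.6% of outcomes fall in the interval [1, 5].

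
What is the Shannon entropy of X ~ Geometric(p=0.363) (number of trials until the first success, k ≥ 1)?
1.8048 nats

We have X ~ Geometric(p=0.363) (number of trials until the first success, k ≥ 1).

The Shannon entropy measures the uncertainty or information content of the distribution.

For a Geometric distribution with p=0.363 (number of trials until the first success, k ≥ 1):
H(X) = 1.8048 nats

(In bits, this would be 2.6037 bits.)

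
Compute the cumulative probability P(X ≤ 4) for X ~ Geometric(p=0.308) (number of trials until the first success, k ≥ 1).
0.770689

We have X ~ Geometric(p=0.308) (number of trials until the first success, k ≥ 1).

The CDF gives us P(X ≤ k).

Using the CDF:
P(X ≤ 4) = 0.770689

This means there's approximately a 77.1% chance that X is at most 4.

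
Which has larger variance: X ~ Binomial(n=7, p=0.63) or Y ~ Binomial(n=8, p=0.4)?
Y has larger variance (1.9200 > 1.6317)

Compute the variance for each distribution:

X ~ Binomial(n=7, p=0.63):
Var(X) = 1.6317

Y ~ Binomial(n=8, p=0.4):
Var(Y) = 1.9200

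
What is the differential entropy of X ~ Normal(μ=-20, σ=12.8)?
3.9684 nats

We have X ~ Normal(μ=-20, σ=12.8).

The differential entropy measures the uncertainty or information content of the distribution.

For a Normal distribution with μ=-20, σ=12.8:
h(X) = 3.9684 nats

(In bits, this would be 5.7252 bits.)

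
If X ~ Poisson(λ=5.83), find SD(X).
2.4145

We have X ~ Poisson(λ=5.83).

For a Poisson distribution with λ=5.83:
σ = √Var(X) = 2.4145

The standard deviation is the square root of the variance.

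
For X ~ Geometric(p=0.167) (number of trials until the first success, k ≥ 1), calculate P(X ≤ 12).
0.888381

We have X ~ Geometric(p=0.167) (number of trials until the first success, k ≥ 1).

The CDF gives us P(X ≤ k).

Using the CDF:
P(X ≤ 12) = 0.888381

This means there's approximately a 88.8% chance that X is at most 12.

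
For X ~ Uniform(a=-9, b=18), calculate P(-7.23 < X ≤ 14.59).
0.808148

We have X ~ Uniform(a=-9, b=18).

To find P(-7.23 < X ≤ 14.59), we use:
P(-7.23 < X ≤ 14.59) = P(X ≤ 14.59) - P(X ≤ -7.23)
                 = F(14.59) - F(-7.23)
                 = 0.873704 - 0.065556
                 = 0.808148

So there's approximately a 80.8% chance that X falls in this range.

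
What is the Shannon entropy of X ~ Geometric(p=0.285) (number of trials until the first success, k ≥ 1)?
2.0969 nats

We have X ~ Geometric(p=0.285) (number of trials until the first success, k ≥ 1).

The Shannon entropy measures the uncertainty or information content of the distribution.

For a Geometric distribution with p=0.285 (number of trials until the first success, k ≥ 1):
H(X) = 2.0969 nats

(In bits, this would be 3.0252 bits.)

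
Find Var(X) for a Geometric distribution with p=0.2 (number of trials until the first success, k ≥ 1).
20.0000

We have X ~ Geometric(p=0.2) (number of trials until the first success, k ≥ 1).

For a Geometric distribution with p=0.2 (number of trials until the first success, k ≥ 1):
Var(X) = 20.0000

The variance measures the spread of the distribution around the mean.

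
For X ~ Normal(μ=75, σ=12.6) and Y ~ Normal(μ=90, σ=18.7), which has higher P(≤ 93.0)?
X has higher probability (P(X ≤ 93.0) = 0.9234 > P(Y ≤ 93.0) = 0.5637)

Compute P(≤ 93.0) for each distribution:

X ~ Normal(μ=75, σ=12.6):
P(X ≤ 93.0) = 0.9234

Y ~ Normal(μ=90, σ=18.7):
P(Y ≤ 93.0) = 0.5637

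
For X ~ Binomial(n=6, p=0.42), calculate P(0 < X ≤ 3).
0.753946

We have X ~ Binomial(n=6, p=0.42).

To find P(0 < X ≤ 3), we use:
P(0 < X ≤ 3) = P(X ≤ 3) - P(X ≤ 0)
                 = F(3) - F(0)
                 = 0.792014 - 0.038069
                 = 0.753946

So there's approximately a 75.4% chance that X falls in this range.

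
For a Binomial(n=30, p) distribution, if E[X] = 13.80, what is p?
p = 0.46

For a Binomial(n, p) distribution:
E[X] = n × p

Given n = 30 and E[X] = 13.80:
13.80 = 30 × p
p = 13.80 / 30 = 0.46

Verification: Binomial(30, 0.46) has E[X] = 13.80 ✓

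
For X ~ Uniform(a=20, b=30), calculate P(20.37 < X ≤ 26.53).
0.616000

We have X ~ Uniform(a=20, b=30).

To find P(20.37 < X ≤ 26.53), we use:
P(20.37 < X ≤ 26.53) = P(X ≤ 26.53) - P(X ≤ 20.37)
                 = F(26.53) - F(20.37)
                 = 0.653000 - 0.037000
                 = 0.616000

So there's approximately a 61.6% chance that X falls in this range.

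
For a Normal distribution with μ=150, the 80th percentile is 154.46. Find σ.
σ = 5.2993

For X ~ Normal(μ, σ), the p-th percentile satisfies x = μ + z_p × σ,
where z_p = Φ⁻¹(p) is the standard normal quantile.

Step 1: z_{0.8} = Φ⁻¹(0.8) = 0.8416

Step 2: Solve for σ:
154.46 = 150 + 0.8416 × σ
σ = (154.46 - 150) / 0.8416
σ = 4.46 / 0.8416
σ = 5.2993

Verification: μ + z × σ = 150 + 0.8416 × 5.2993 = 154.46 ✓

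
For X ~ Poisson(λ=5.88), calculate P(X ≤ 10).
0.962139

We have X ~ Poisson(λ=5.88).

The CDF gives us P(X ≤ k).

Using the CDF:
P(X ≤ 10) = 0.962139

This means there's approximately a 96.2% chance that X is at most 10.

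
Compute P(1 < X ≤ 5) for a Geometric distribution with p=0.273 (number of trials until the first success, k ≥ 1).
0.523918

We have X ~ Geometric(p=0.273) (number of trials until the first success, k ≥ 1).

To find P(1 < X ≤ 5), we use:
P(1 < X ≤ 5) = P(X ≤ 5) - P(X ≤ 1)
                 = F(5) - F(1)
                 = 0.796918 - 0.273000
                 = 0.523918

So there's approximately a 52.4% chance that X falls in this range.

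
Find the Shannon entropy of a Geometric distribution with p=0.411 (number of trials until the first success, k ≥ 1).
1.6477 nats

We have X ~ Geometric(p=0.411) (number of trials until the first success, k ≥ 1).

The Shannon entropy measures the uncertainty or information content of the distribution.

For a Geometric distribution with p=0.411 (number of trials until the first success, k ≥ 1):
H(X) = 1.6477 nats

(In bits, this would be 2.3772 bits.)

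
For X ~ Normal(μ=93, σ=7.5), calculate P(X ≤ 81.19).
0.057667

We have X ~ Normal(μ=93, σ=7.5).

The CDF gives us P(X ≤ k).

Using the CDF:
P(X ≤ 81.19) = 0.057667

This means there's approximately a 5.8% chance that X is at most 81.19.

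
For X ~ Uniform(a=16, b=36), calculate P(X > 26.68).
0.466000

We have X ~ Uniform(a=16, b=36).

P(X > 26.68) = 1 - P(X ≤ 26.68)
                = 1 - F(26.68)
                = 1 - 0.534000
                = 0.466000

So there's approximately a 46.6% chance that X exceeds 26.68.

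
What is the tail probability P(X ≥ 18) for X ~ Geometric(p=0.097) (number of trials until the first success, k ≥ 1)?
0.176478

We have X ~ Geometric(p=0.097) (number of trials until the first success, k ≥ 1).

For discrete distributions, P(X ≥ 18) = 1 - P(X ≤ 17).

P(X ≤ 17) = 0.823522
P(X ≥ 18) = 1 - 0.823522 = 0.176478

So there's approximately a 17.6% chance that X is at least 18.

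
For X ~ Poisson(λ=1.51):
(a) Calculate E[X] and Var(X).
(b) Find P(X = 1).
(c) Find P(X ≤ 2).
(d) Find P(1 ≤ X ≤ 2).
(a) E[X] = 1.5100, Var(X) = 1.5100
(b) P(X = 1) = 0.333574
(c) P(X ≤ 2) = 0.806332
(d) P(1 ≤ X ≤ 2) = 0.585422

We have X ~ Poisson(λ=1.51).

(a) Moments:
E[X] = 1.5100
Var(X) = 1.5100
σ = √Var(X) = 1.2288

(b) Point probability using PMF:
P(X = 1) = 0.333574

(c) Cumulative probability using CDF:
P(X ≤ 2) = F(2) = 0.806332

(d) Range probability:
P(1 ≤ X ≤ 2) = P(X ≤ 2) - P(X ≤ 0)
                   = F(2) - F(0)
                   = 0.806332 - 0.220910
                   = 0.585422

This means approximately 58.5% of outcomes fall in the interval [1, 2].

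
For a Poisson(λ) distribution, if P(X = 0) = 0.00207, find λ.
λ = 6.1802

For a Poisson(λ) distribution, the PMF at 0 is:
P(X = 0) = λ^0 e^(-λ) / 0! = e^(-λ)

Given P(X = 0) = 0.00207:
e^(-λ) = 0.00207
-λ = ln(0.00207)
λ = -ln(0.00207) = 6.1802

Verification: e^(-6.1802) = 0.00207 ✓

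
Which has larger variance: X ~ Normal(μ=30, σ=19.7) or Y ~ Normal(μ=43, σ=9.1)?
X has larger variance (388.0900 > 82.8100)

Compute the variance for each distribution:

X ~ Normal(μ=30, σ=19.7):
Var(X) = 388.0900

Y ~ Normal(μ=43, σ=9.1):
Var(Y) = 82.8100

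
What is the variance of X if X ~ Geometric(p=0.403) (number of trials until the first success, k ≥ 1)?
3.6759

We have X ~ Geometric(p=0.403) (number of trials until the first success, k ≥ 1).

For a Geometric distribution with p=0.403 (number of trials until the first success, k ≥ 1):
Var(X) = 3.6759

The variance measures the spread of the distribution around the mean.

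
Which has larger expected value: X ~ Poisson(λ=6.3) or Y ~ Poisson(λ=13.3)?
Y has larger mean (13.3000 > 6.3000)

Compute the expected value for each distribution:

X ~ Poisson(λ=6.3):
E[X] = 6.3000

Y ~ Poisson(λ=13.3):
E[Y] = 13.3000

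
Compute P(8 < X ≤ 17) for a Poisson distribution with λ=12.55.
0.791303

We have X ~ Poisson(λ=12.55).

To find P(8 < X ≤ 17), we use:
P(8 < X ≤ 17) = P(X ≤ 17) - P(X ≤ 8)
                 = F(17) - F(8)
                 = 0.913489 - 0.122186
                 = 0.791303

So there's approximately a 79.1% chance that X falls in this range.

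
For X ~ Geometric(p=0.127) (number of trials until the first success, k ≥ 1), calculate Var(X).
54.1261

We have X ~ Geometric(p=0.127) (number of trials until the first success, k ≥ 1).

For a Geometric distribution with p=0.127 (number of trials until the first success, k ≥ 1):
Var(X) = 54.1261

The variance measures the spread of the distribution around the mean.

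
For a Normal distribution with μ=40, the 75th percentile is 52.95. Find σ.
σ = 19.1997

For X ~ Normal(μ, σ), the p-th percentile satisfies x = μ + z_p × σ,
where z_p = Φ⁻¹(p) is the standard normal quantile.

Step 1: z_{0.75} = Φ⁻¹(0.75) = 0.6745

Step 2: Solve for σ:
52.95 = 40 + 0.6745 × σ
σ = (52.95 - 40) / 0.6745
σ = 12.95 / 0.6745
σ = 19.1997

Verification: μ + z × σ = 40 + 0.6745 × 19.1997 = 52.95 ✓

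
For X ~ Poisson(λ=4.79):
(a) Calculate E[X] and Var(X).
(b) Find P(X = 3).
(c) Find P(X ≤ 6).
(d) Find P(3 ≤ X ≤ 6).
(a) E[X] = 4.7900, Var(X) = 4.7900
(b) P(X = 3) = 0.152260
(c) P(X ≤ 6) = 0.792201
(d) P(3 ≤ X ≤ 6) = 0.648711

We have X ~ Poisson(λ=4.79).

(a) Moments:
E[X] = 4.7900
Var(X) = 4.7900
σ = √Var(X) = 2.1886

(b) Point probability using PMF:
P(X = 3) = 0.152260

(c) Cumulative probability using CDF:
P(X ≤ 6) = F(6) = 0.792201

(d) Range probability:
P(3 ≤ X ≤ 6) = P(X ≤ 6) - P(X ≤ 2)
                   = F(6) - F(2)
                   = 0.792201 - 0.143490
                   = 0.648711

This means approximately 64.9% of outcomes fall in the interval [3, 6].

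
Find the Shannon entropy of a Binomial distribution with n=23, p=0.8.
2.0603 nats

We have X ~ Binomial(n=23, p=0.8).

The Shannon entropy measures the uncertainty or information content of the distribution.

For a Binomial distribution with n=23, p=0.8:
H(X) = 2.0603 nats

(In bits, this would be 2.9723 bits.)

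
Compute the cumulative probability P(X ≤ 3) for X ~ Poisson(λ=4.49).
0.343986

We have X ~ Poisson(λ=4.49).

The CDF gives us P(X ≤ k).

Using the CDF:
P(X ≤ 3) = 0.343986

This means there's approximately a 34.4% chance that X is at most 3.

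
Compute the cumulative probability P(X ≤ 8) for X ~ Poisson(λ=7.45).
0.668822

We have X ~ Poisson(λ=7.45).

The CDF gives us P(X ≤ k).

Using the CDF:
P(X ≤ 8) = 0.668822

This means there's approximately a 66.9% chance that X is at most 8.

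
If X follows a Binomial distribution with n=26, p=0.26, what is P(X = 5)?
0.140225

We have X ~ Binomial(n=26, p=0.26).

For a Binomial distribution, the PMF gives us the probability of each outcome.

Using the PMF formula:
P(X = 5) = 0.140225

Rounded to 4 decimal places: 0.1402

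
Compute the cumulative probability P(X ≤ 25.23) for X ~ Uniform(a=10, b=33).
0.662174

We have X ~ Uniform(a=10, b=33).

The CDF gives us P(X ≤ k).

Using the CDF:
P(X ≤ 25.23) = 0.662174

This means there's approximately a 66.2% chance that X is at most 25.23.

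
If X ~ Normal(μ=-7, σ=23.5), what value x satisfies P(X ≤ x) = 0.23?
-24.3629

We have X ~ Normal(μ=-7, σ=23.5).

We want to find x such that P(X ≤ x) = 0.23.

This is the 23rd percentile, which means 23% of values fall below this point.

Using the inverse CDF (quantile function):
x = F⁻¹(0.23) = -24.3629

Verification: P(X ≤ -24.3629) = 0.23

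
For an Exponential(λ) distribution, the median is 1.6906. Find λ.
λ = 0.4100

For X ~ Exponential(λ), the CDF is F(x) = 1 - e^(-λx).
The median m satisfies F(m) = 0.5:
1 - e^(-λm) = 0.5
e^(-λm) = 0.5
λm = ln(2)
m = ln(2) / λ

Given m = 1.6906:
λ = ln(2) / 1.6906 = 0.693147 / 1.6906 = 0.4100

Verification: ln(2) / 0.4100 = 1.6906 ✓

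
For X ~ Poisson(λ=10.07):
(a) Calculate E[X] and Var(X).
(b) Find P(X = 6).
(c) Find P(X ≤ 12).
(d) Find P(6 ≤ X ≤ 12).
(a) E[X] = 10.0700, Var(X) = 10.0700
(b) P(X = 6) = 0.061305
(c) P(X ≤ 12) = 0.784876
(d) P(6 ≤ X ≤ 12) = 0.720392

We have X ~ Poisson(λ=10.07).

(a) Moments:
E[X] = 10.0700
Var(X) = 10.0700
σ = √Var(X) = 3.1733

(b) Point probability using PMF:
P(X = 6) = 0.061305

(c) Cumulative probability using CDF:
P(X ≤ 12) = F(12) = 0.784876

(d) Range probability:
P(6 ≤ X ≤ 12) = P(X ≤ 12) - P(X ≤ 5)
                   = F(12) - F(5)
                   = 0.784876 - 0.064484
                   = 0.720392

This means approximately 72.0% of outcomes fall in the interval [6, 12].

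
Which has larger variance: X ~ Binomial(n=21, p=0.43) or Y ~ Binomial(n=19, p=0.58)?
X has larger variance (5.1471 > 4.6284)

Compute the variance for each distribution:

X ~ Binomial(n=21, p=0.43):
Var(X) = 5.1471

Y ~ Binomial(n=19, p=0.58):
Var(Y) = 4.6284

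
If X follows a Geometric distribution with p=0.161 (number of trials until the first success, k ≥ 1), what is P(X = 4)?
0.095085

We have X ~ Geometric(p=0.161) (number of trials until the first success, k ≥ 1).

For a Geometric distribution, the PMF gives us the probability of each outcome.

Using the PMF formula:
P(X = 4) = 0.095085

Rounded to 4 decimal places: 0.0951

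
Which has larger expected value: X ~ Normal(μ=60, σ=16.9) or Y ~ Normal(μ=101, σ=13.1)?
Y has larger mean (101.0000 > 60.0000)

Compute the expected value for each distribution:

X ~ Normal(μ=60, σ=16.9):
E[X] = 60.0000

Y ~ Normal(μ=101, σ=13.1):
E[Y] = 101.0000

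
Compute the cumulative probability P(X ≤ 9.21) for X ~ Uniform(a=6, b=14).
0.401250

We have X ~ Uniform(a=6, b=14).

The CDF gives us P(X ≤ k).

Using the CDF:
P(X ≤ 9.21) = 0.401250

This means there's approximately a 40.1% chance that X is at most 9.21.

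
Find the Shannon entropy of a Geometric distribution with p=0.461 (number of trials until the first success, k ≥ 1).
1.4970 nats

We have X ~ Geometric(p=0.461) (number of trials until the first success, k ≥ 1).

The Shannon entropy measures the uncertainty or information content of the distribution.

For a Geometric distribution with p=0.461 (number of trials until the first success, k ≥ 1):
H(X) = 1.4970 nats

(In bits, this would be 2.1597 bits.)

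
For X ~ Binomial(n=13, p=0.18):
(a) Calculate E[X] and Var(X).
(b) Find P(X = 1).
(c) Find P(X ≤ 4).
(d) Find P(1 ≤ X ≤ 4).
(a) E[X] = 2.3400, Var(X) = 1.9188
(b) P(X = 1) = 0.216263
(c) P(X ≤ 4) = 0.931950
(d) P(1 ≤ X ≤ 4) = 0.856165

We have X ~ Binomial(n=13, p=0.18).

(a) Moments:
E[X] = 2.3400
Var(X) = 1.9188
σ = √Var(X) = 1.3852

(b) Point probability using PMF:
P(X = 1) = 0.216263

(c) Cumulative probability using CDF:
P(X ≤ 4) = F(4) = 0.931950

(d) Range probability:
P(1 ≤ X ≤ 4) = P(X ≤ 4) - P(X ≤ 0)
                   = F(4) - F(0)
                   = 0.931950 - 0.075784
                   = 0.856165

This means approximately 85.6% of outcomes fall in the interval [1, 4].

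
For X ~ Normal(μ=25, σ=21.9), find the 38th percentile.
18.3100

We have X ~ Normal(μ=25, σ=21.9).

We want to find x such that P(X ≤ x) = 0.38.

This is the 38th percentile, which means 38% of values fall below this point.

Using the inverse CDF (quantile function):
x = F⁻¹(0.38) = 18.3100

Verification: P(X ≤ 18.3100) = 0.38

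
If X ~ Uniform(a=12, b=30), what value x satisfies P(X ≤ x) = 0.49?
20.8200

We have X ~ Uniform(a=12, b=30).

We want to find x such that P(X ≤ x) = 0.49.

This is the 49th percentile, which means 49% of values fall below this point.

Using the inverse CDF (quantile function):
x = F⁻¹(0.49) = 20.8200

Verification: P(X ≤ 20.8200) = 0.49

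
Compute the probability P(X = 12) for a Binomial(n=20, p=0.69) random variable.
0.125127

We have X ~ Binomial(n=20, p=0.69).

For a Binomial distribution, the PMF gives us the probability of each outcome.

Using the PMF formula:
P(X = 12) = 0.125127

Rounded to 4 decimal places: 0.1251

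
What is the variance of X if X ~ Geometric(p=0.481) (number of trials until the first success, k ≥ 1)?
2.2432

We have X ~ Geometric(p=0.481) (number of trials until the first success, k ≥ 1).

For a Geometric distribution with p=0.481 (number of trials until the first success, k ≥ 1):
Var(X) = 2.2432

The variance measures the spread of the distribution around the mean.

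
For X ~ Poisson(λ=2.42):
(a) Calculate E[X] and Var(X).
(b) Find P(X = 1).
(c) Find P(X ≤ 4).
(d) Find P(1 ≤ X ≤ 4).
(a) E[X] = 2.4200, Var(X) = 2.4200
(b) P(X = 1) = 0.215190
(c) P(X ≤ 4) = 0.901607
(d) P(1 ≤ X ≤ 4) = 0.812685

We have X ~ Poisson(λ=2.42).

(a) Moments:
E[X] = 2.4200
Var(X) = 2.4200
σ = √Var(X) = 1.5556

(b) Point probability using PMF:
P(X = 1) = 0.215190

(c) Cumulative probability using CDF:
P(X ≤ 4) = F(4) = 0.901607

(d) Range probability:
P(1 ≤ X ≤ 4) = P(X ≤ 4) - P(X ≤ 0)
                   = F(4) - F(0)
                   = 0.901607 - 0.088922
                   = 0.812685

This means approximately 81.3% of outcomes fall in the interval [1, 4].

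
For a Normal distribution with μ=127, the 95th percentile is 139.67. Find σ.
σ = 7.7028

For X ~ Normal(μ, σ), the p-th percentile satisfies x = μ + z_p × σ,
where z_p = Φ⁻¹(p) is the standard normal quantile.

Step 1: z_{0.95} = Φ⁻¹(0.95) = 1.6449

Step 2: Solve for σ:
139.67 = 127 + 1.6449 × σ
σ = (139.67 - 127) / 1.6449
σ = 12.67 / 1.6449
σ = 7.7028

Verification: μ + z × σ = 127 + 1.6449 × 7.7028 = 139.67 ✓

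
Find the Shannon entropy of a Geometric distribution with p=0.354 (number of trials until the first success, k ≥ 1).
1.8358 nats

We have X ~ Geometric(p=0.354) (number of trials until the first success, k ≥ 1).

The Shannon entropy measures the uncertainty or information content of the distribution.

For a Geometric distribution with p=0.354 (number of trials until the first success, k ≥ 1):
H(X) = 1.8358 nats

(In bits, this would be 2.6486 bits.)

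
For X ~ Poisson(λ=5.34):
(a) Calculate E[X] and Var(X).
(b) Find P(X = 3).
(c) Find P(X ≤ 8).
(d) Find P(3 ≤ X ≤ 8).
(a) E[X] = 5.3400, Var(X) = 5.3400
(b) P(X = 3) = 0.121714
(c) P(X ≤ 8) = 0.907439
(d) P(3 ≤ X ≤ 8) = 0.808655

We have X ~ Poisson(λ=5.34).

(a) Moments:
E[X] = 5.3400
Var(X) = 5.3400
σ = √Var(X) = 2.3108

(b) Point probability using PMF:
P(X = 3) = 0.121714

(c) Cumulative probability using CDF:
P(X ≤ 8) = F(8) = 0.907439

(d) Range probability:
P(3 ≤ X ≤ 8) = P(X ≤ 8) - P(X ≤ 2)
                   = F(8) - F(2)
                   = 0.907439 - 0.098784
                   = 0.808655

This means approximately 80.9% of outcomes fall in the interval [3, 8].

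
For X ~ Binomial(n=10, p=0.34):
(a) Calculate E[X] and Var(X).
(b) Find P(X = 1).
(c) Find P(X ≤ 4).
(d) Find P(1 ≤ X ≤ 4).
(a) E[X] = 3.4000, Var(X) = 2.2440
(b) P(X = 1) = 0.080793
(c) P(X ≤ 4) = 0.773013
(d) P(1 ≤ X ≤ 4) = 0.757330

We have X ~ Binomial(n=10, p=0.34).

(a) Moments:
E[X] = 3.4000
Var(X) = 2.2440
σ = √Var(X) = 1.4980

(b) Point probability using PMF:
P(X = 1) = 0.080793

(c) Cumulative probability using CDF:
P(X ≤ 4) = F(4) = 0.773013

(d) Range probability:
P(1 ≤ X ≤ 4) = P(X ≤ 4) - P(X ≤ 0)
                   = F(4) - F(0)
                   = 0.773013 - 0.015683
                   = 0.757330

This means approximately 75.7% of outcomes fall in the interval [1, 4].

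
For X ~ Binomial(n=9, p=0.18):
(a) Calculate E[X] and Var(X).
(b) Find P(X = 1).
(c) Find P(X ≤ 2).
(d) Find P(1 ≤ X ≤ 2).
(a) E[X] = 1.6200, Var(X) = 1.3284
(b) P(X = 1) = 0.331151
(c) P(X ≤ 2) = 0.789537
(d) P(1 ≤ X ≤ 2) = 0.621917

We have X ~ Binomial(n=9, p=0.18).

(a) Moments:
E[X] = 1.6200
Var(X) = 1.3284
σ = √Var(X) = 1.1526

(b) Point probability using PMF:
P(X = 1) = 0.331151

(c) Cumulative probability using CDF:
P(X ≤ 2) = F(2) = 0.789537

(d) Range probability:
P(1 ≤ X ≤ 2) = P(X ≤ 2) - P(X ≤ 0)
                   = F(2) - F(0)
                   = 0.789537 - 0.167620
                   = 0.621917

This means approximately 62.2% of outcomes fall in the interval [1, 2].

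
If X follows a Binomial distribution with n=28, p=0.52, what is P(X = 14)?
0.146133

We have X ~ Binomial(n=28, p=0.52).

For a Binomial distribution, the PMF gives us the probability of each outcome.

Using the PMF formula:
P(X = 14) = 0.146133

Rounded to 4 decimal places: 0.1461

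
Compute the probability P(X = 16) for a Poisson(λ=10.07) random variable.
0.022621

We have X ~ Poisson(λ=10.07).

For a Poisson distribution, the PMF gives us the probability of each outcome.

Using the PMF formula:
P(X = 16) = 0.022621

Rounded to 4 decimal places: 0.0226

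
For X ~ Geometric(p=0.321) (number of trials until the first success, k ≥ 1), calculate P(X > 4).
0.212559

We have X ~ Geometric(p=0.321) (number of trials until the first success, k ≥ 1).

P(X > 4) = 1 - P(X ≤ 4)
                = 1 - F(4)
                = 1 - 0.787441
                = 0.212559

So there's approximately a 21.3% chance that X exceeds 4.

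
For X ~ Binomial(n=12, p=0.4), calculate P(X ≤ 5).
0.665209

We have X ~ Binomial(n=12, p=0.4).

The CDF gives us P(X ≤ k).

Using the CDF:
P(X ≤ 5) = 0.665209

This means there's approximately a 66.5% chance that X is at most 5.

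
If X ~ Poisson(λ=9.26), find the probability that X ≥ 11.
0.325249

We have X ~ Poisson(λ=9.26).

For discrete distributions, P(X ≥ 11) = 1 - P(X ≤ 10).

P(X ≤ 10) = 0.674751
P(X ≥ 11) = 1 - 0.674751 = 0.325249

So there's approximately a 32.5% chance that X is at least 11.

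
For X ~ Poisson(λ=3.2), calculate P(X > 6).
0.044619

We have X ~ Poisson(λ=3.2).

P(X > 6) = 1 - P(X ≤ 6)
                = 1 - F(6)
                = 1 - 0.955381
                = 0.044619

So there's approximately a 4.5% chance that X exceeds 6.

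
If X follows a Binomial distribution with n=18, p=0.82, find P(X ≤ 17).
0.971904

We have X ~ Binomial(n=18, p=0.82).

The CDF gives us P(X ≤ k).

Using the CDF:
P(X ≤ 17) = 0.971904

This means there's approximately a 97.2% chance that X is at most 17.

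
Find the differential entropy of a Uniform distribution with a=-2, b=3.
1.6094 nats

We have X ~ Uniform(a=-2, b=3).

The differential entropy measures the uncertainty or information content of the distribution.

For a Uniform distribution with a=-2, b=3:
h(X) = 1.6094 nats

(In bits, this would be 2.3219 bits.)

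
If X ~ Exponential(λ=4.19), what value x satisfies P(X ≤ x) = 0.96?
0.7682

We have X ~ Exponential(λ=4.19).

We want to find x such that P(X ≤ x) = 0.96.

This is the 96th percentile, which means 96% of values fall below this point.

Using the inverse CDF (quantile function):
x = F⁻¹(0.96) = 0.7682

Verification: P(X ≤ 0.7682) = 0.96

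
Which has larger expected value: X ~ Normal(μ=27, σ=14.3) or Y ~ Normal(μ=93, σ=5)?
Y has larger mean (93.0000 > 27.0000)

Compute the expected value for each distribution:

X ~ Normal(μ=27, σ=14.3):
E[X] = 27.0000

Y ~ Normal(μ=93, σ=5):
E[Y] = 93.0000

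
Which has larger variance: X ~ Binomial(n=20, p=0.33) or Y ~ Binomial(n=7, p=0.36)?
X has larger variance (4.4220 > 1.6128)

Compute the variance for each distribution:

X ~ Binomial(n=20, p=0.33):
Var(X) = 4.4220

Y ~ Binomial(n=7, p=0.36):
Var(Y) = 1.6128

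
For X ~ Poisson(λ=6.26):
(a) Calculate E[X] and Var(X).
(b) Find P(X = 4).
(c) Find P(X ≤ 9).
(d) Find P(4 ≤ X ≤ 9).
(a) E[X] = 6.2600, Var(X) = 6.2600
(b) P(X = 4) = 0.122293
(c) P(X ≤ 9) = 0.897017
(d) P(4 ≤ X ≤ 9) = 0.767550

We have X ~ Poisson(λ=6.26).

(a) Moments:
E[X] = 6.2600
Var(X) = 6.2600
σ = √Var(X) = 2.5020

(b) Point probability using PMF:
P(X = 4) = 0.122293

(c) Cumulative probability using CDF:
P(X ≤ 9) = F(9) = 0.897017

(d) Range probability:
P(4 ≤ X ≤ 9) = P(X ≤ 9) - P(X ≤ 3)
                   = F(9) - F(3)
                   = 0.897017 - 0.129467
                   = 0.767550

This means approximately 76.8% of outcomes fall in the interval [4, 9].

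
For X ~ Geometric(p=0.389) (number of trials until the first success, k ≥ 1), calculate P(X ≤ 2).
0.626679

We have X ~ Geometric(p=0.389) (number of trials until the first success, k ≥ 1).

The CDF gives us P(X ≤ k).

Using the CDF:
P(X ≤ 2) = 0.626679

This means there's approximately a 62.7% chance that X is at most 2.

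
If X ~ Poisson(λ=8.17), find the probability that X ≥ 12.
0.124585

We have X ~ Poisson(λ=8.17).

For discrete distributions, P(X ≥ 12) = 1 - P(X ≤ 11).

P(X ≤ 11) = 0.875415
P(X ≥ 12) = 1 - 0.875415 = 0.124585

So there's approximately a 12.5% chance that X is at least 12.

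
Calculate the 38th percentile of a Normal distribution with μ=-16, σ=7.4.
-18.2606

We have X ~ Normal(μ=-16, σ=7.4).

We want to find x such that P(X ≤ x) = 0.38.

This is the 38th percentile, which means 38% of values fall below this point.

Using the inverse CDF (quantile function):
x = F⁻¹(0.38) = -18.2606

Verification: P(X ≤ -18.2606) = 0.38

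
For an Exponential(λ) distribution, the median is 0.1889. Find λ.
λ = 3.6694

For X ~ Exponential(λ), the CDF is F(x) = 1 - e^(-λx).
The median m satisfies F(m) = 0.5:
1 - e^(-λm) = 0.5
e^(-λm) = 0.5
λm = ln(2)
m = ln(2) / λ

Given m = 0.1889:
λ = ln(2) / 0.1889 = 0.693147 / 0.1889 = 3.6694

Verification: ln(2) / 3.6694 = 0.1889 ✓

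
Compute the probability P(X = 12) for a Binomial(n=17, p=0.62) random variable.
0.158186

We have X ~ Binomial(n=17, p=0.62).

For a Binomial distribution, the PMF gives us the probability of each outcome.

Using the PMF formula:
P(X = 12) = 0.158186

Rounded to 4 decimal places: 0.1582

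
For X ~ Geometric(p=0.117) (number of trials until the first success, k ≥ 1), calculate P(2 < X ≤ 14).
0.604523

We have X ~ Geometric(p=0.117) (number of trials until the first success, k ≥ 1).

To find P(2 < X ≤ 14), we use:
P(2 < X ≤ 14) = P(X ≤ 14) - P(X ≤ 2)
                 = F(14) - F(2)
                 = 0.824834 - 0.220311
                 = 0.604523

So there's approximately a 60.5% chance that X falls in this range.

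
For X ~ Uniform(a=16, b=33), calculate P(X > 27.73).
0.310000

We have X ~ Uniform(a=16, b=33).

P(X > 27.73) = 1 - P(X ≤ 27.73)
                = 1 - F(27.73)
                = 1 - 0.690000
                = 0.310000

So there's approximately a 31.0% chance that X exceeds 27.73.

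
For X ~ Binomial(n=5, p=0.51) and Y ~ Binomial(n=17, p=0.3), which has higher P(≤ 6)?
X has higher probability (P(X ≤ 6) = 1.0000 > P(Y ≤ 6) = 0.7752)

Compute P(≤ 6) for each distribution:

X ~ Binomial(n=5, p=0.51):
P(X ≤ 6) = 1.0000

Y ~ Binomial(n=17, p=0.3):
P(Y ≤ 6) = 0.7752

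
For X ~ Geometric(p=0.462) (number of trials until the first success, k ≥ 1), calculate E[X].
2.1645

We have X ~ Geometric(p=0.462) (number of trials until the first success, k ≥ 1).

For a Geometric distribution with p=0.462 (number of trials until the first success, k ≥ 1):
E[X] = 2.1645

This is the expected (average) value of X.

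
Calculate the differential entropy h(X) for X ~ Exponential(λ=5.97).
-0.7867 nats

We have X ~ Exponential(λ=5.97).

The differential entropy measures the uncertainty or information content of the distribution.

For an Exponential distribution with λ=5.97:
h(X) = -0.7867 nats

(In bits, this would be -1.1350 bits.)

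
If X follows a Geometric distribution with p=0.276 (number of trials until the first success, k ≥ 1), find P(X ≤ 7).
0.895727

We have X ~ Geometric(p=0.276) (number of trials until the first success, k ≥ 1).

The CDF gives us P(X ≤ k).

Using the CDF:
P(X ≤ 7) = 0.895727

This means there's approximately a 89.6% chance that X is at most 7.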